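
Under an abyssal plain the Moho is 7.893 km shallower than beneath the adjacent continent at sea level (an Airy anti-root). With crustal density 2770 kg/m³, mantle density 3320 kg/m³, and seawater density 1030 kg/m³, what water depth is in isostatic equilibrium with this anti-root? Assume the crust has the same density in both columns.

Replacing a thickness d of crust by seawater at the top must be balanced by replacing crust with mantle at the base: d (ρ_c − ρ_w) = a (ρ_m − ρ_c).
d = a (ρ_m − ρ_c)/(ρ_c − ρ_w) = 7.893 km × 550/1740 = 2.49 km.

2.49 km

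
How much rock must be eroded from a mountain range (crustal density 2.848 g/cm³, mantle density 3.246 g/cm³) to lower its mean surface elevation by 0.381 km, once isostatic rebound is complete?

3.11 km

Net drop Δ = e − u = e − e ρ_c/ρ_m = e (ρ_m − ρ_c)/ρ_m.
e = Δ ρ_m/(ρ_m − ρ_c) = 0.381 km × 3.246/0.398 = 3.11 km.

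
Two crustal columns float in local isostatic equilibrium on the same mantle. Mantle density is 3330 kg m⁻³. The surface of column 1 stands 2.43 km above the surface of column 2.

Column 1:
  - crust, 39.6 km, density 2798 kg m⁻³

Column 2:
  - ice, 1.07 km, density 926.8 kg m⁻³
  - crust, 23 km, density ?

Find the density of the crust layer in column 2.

Take the compensation level at the base of the deeper column (depth z_c below the surface of column 1) and equate Σ ρ_i t_i down to z_c; mantle fills any gap and the z_c terms cancel.
Column 1: 39.6×2798 + (z_c − 39.6)×3330
Column 2: 2.43×0 + 1.07×926.8 + 23×ρ + (z_c − 2.43 − 24.07)×3330
The z_c×3330 term appears on both sides and cancels. Collect the known terms of each column as K = Σ(ρt)_known − 3330 × (depth of known layers): K_1 = 110800.8 − 3330×39.6 = −21067.2; K_2 = 991.676 − 3330×(2.43 + 24.07) = −87253.324.
Balance: K_1 = K_2 + 23×ρ, so ρ = (K_1 − K_2)/23 = 66186.1/23 = 2880 kg m⁻³.

2880 kg m⁻³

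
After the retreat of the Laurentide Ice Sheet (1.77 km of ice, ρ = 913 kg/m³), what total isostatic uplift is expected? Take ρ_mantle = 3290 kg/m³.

Removing the load lets mantle flow back in; uplift u satisfies ρ_ice t = ρ_m u.
u = t ρ_ice/ρ_m = 1.77 km × 913/3290 = 0.491 km.

0.491 km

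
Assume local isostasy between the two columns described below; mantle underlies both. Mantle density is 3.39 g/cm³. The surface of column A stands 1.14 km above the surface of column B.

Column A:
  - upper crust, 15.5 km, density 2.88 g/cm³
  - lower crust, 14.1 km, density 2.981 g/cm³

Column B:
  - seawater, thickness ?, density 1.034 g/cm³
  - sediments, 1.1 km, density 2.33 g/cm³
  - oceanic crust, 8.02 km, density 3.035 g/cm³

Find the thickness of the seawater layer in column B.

2.46 km

Take the compensation level at the base of the deeper column (depth z_c below the surface of column A) and equate Σ ρ_i t_i down to z_c; mantle fills any gap and the z_c terms cancel.
Column A: 15.5×2.88 + 14.1×2.981 + (z_c − 29.6)×3.39
Column B: 1.14×0 + x×1.034 + 1.1×2.33 + 8.02×3.035 + (z_c − 1.14 − 9.12 − x)×3.39
The z_c×3.39 term appears on both sides and cancels. Collect the known terms of each column as K = Σ(ρt)_known − 3.39 × (depth of known layers): K_A = 86.6721 − 3.39×29.6 = −13.6719; K_B = 26.9037 − 3.39×(1.14 + 9.12) = −7.8777.
Balance: K_A = K_B − x×(3.39 − 1.034), so x = (K_B − K_A)/(3.39 − 1.034) = 5.7942/2.356 = 2.46 km.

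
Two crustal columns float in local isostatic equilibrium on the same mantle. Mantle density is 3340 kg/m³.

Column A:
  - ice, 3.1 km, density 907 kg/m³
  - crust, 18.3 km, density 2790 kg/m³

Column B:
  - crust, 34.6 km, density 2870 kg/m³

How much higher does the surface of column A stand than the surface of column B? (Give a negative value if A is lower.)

For any compensation level in the mantle, the mantle terms cancel and isostasy reduces to e = (Σt_A − Σt_B) − (Σ(ρt)_A − Σ(ρt)_B) / ρ_m.
Σt_A = 21.4 km; Σt_B = 34.6 km; Σ(ρt)_A = 53868.7; Σ(ρt)_B = 99302 (in km·kg/m³).
e = (21.4 − 34.6) − (53868.7 − 99302) / 3340 = 0.403 km.

0.403 km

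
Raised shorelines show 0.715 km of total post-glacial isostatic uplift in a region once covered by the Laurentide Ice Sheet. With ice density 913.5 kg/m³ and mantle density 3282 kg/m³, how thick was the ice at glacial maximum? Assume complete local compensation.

u = t ρ_ice/ρ_m → t = u ρ_m/ρ_ice = 0.715 km × 3282/913.5 = 2.57 km.

2.57 km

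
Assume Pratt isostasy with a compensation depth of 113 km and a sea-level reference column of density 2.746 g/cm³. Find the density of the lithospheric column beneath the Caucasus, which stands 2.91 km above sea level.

Pratt balance: ρ_ref D = ρ (D + h).
ρ = ρ_ref D/(D + h) = 2.746 × 113 km/(113 km + 2.91 km) = 2.68 g/cm³.

2.68 g/cm³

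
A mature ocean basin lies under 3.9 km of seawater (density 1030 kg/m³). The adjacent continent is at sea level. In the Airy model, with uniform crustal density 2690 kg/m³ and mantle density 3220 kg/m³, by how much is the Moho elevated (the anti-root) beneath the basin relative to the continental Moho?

Balancing pressure at the compensation depth: replacing crust with seawater at the top is compensated by replacing crust with mantle at the base: d (ρ_c − ρ_w) = a (ρ_m − ρ_c).
a = d (ρ_c − ρ_w)/(ρ_m − ρ_c) = 3.9 km × 1660/530 = 12.2 km.

12.2 km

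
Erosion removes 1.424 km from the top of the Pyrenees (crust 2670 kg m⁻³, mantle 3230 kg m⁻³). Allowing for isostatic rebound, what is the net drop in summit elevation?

Rebound u = e ρ_c/ρ_m = 1.424 km × 2670/3230 = 1.177 km.
Net surface drop = e − u = 1.424 km − 1.177 km = e (ρ_m − ρ_c)/ρ_m = 0.247 km.

0.247 km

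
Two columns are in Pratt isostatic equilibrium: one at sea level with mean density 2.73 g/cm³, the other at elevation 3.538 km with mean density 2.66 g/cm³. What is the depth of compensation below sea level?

ρ_ref D = ρ (D + h) → D (ρ_ref − ρ) = ρ h.
D = ρ h/(ρ_ref − ρ) = 2.66 × 3.538 km/(2.73 − 2.66) = 134 km.

134 km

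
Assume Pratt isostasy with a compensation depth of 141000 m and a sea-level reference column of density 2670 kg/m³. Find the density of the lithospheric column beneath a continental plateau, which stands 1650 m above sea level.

2640 kg/m³

Pratt balance: ρ_ref D = ρ (D + h).
ρ = ρ_ref D/(D + h) = 2670 × 141000 m/(141000 m + 1650 m) = 2640 kg/m³.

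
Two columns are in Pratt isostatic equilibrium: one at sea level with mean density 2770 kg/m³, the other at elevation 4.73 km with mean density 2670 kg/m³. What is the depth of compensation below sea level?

ρ_ref D = ρ (D + h) → D (ρ_ref − ρ) = ρ h.
D = ρ h/(ρ_ref − ρ) = 2670 × 4.73 km/(2770 − 2670) = 126 km.

126 km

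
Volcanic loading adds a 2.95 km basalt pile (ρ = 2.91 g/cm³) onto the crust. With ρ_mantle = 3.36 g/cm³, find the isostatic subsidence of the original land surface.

Subaerial loading: s = t ρ_load / ρ_m.
s = 2.95 km × 2.91/3.36 = 2.55 km.

2.55 km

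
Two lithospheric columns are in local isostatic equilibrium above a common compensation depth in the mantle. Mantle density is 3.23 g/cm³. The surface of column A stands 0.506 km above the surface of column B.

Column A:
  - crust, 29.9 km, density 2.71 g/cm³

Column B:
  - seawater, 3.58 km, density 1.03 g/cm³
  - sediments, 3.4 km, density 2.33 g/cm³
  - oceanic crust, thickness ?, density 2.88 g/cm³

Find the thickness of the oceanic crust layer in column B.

8.51 km

Take the compensation level at the base of the deeper column (depth z_c below the surface of column A) and equate Σ ρ_i t_i down to z_c; mantle fills any gap and the z_c terms cancel.
Column A: 29.9×2.71 + (z_c − 29.9)×3.23
Column B: 0.506×0 + 3.58×1.03 + 3.4×2.33 + x×2.88 + (z_c − 0.506 − 6.98 − x)×3.23
The z_c×3.23 term appears on both sides and cancels. Collect the known terms of each column as K = Σ(ρt)_known − 3.23 × (depth of known layers): K_A = 81.029 − 3.23×29.9 = −15.548; K_B = 11.6094 − 3.23×(0.506 + 6.98) = −12.57038.
Balance: K_A = K_B − x×(3.23 − 2.88), so x = (K_B − K_A)/(3.23 − 2.88) = 2.97762/0.35 = 8.51 km.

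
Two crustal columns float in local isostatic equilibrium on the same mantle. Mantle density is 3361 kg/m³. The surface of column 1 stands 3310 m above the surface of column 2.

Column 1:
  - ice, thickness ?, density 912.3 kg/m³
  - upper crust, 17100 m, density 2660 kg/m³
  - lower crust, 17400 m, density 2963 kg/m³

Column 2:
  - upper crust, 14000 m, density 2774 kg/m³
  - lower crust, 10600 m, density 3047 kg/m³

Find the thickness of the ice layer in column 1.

Take the compensation level at the base of the deeper column (depth z_c below the surface of column 1) and equate Σ ρ_i t_i down to z_c; mantle fills any gap and the z_c terms cancel.
Column 1: x×912.3 + 17100×2660 + 17400×2963 + (z_c − 34500 − x)×3361
Column 2: 3310×0 + 14000×2774 + 10600×3047 + (z_c − 3310 − 24600)×3361
The z_c×3361 term appears on both sides and cancels. Collect the known terms of each column as K = Σ(ρt)_known − 3361 × (depth of known layers): K_1 = 97042200 − 3361×34500 = −18912300; K_2 = 71134200 − 3361×(3310 + 24600) = −22671310.
Balance: K_1 − x×(3361 − 912.3) = K_2, so x = (K_1 − K_2)/(3361 − 912.3) = 3759010/2448.7 = 1540 m.

1540 m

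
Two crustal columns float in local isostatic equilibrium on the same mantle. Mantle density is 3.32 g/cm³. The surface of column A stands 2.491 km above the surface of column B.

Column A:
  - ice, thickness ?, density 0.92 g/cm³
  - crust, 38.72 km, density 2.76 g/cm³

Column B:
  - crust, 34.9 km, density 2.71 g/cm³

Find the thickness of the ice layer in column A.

3.28 km

Take the compensation level at the base of the deeper column (depth z_c below the surface of column A) and equate Σ ρ_i t_i down to z_c; mantle fills any gap and the z_c terms cancel.
Column A: x×0.92 + 38.72×2.76 + (z_c − 38.72 − x)×3.32
Column B: 2.491×0 + 34.9×2.71 + (z_c − 2.491 − 34.9)×3.32
The z_c×3.32 term appears on both sides and cancels. Collect the known terms of each column as K = Σ(ρt)_known − 3.32 × (depth of known layers): K_A = 106.8672 − 3.32×38.72 = −21.6832; K_B = 94.579 − 3.32×(2.491 + 34.9) = −29.55912.
Balance: K_A − x×(3.32 − 0.92) = K_B, so x = (K_A − K_B)/(3.32 − 0.92) = 7.87592/2.4 = 3.28 km.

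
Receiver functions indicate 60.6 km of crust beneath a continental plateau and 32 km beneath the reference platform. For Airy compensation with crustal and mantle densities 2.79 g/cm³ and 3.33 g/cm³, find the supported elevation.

Excess crust Δ = 60.6 km − 32 km = 28.6 km, split between elevation h and root r with h + r = Δ.
Airy balance ρ_c h = (ρ_m − ρ_c) r gives r = h ρ_c/(ρ_m − ρ_c), so h (1 + ρ_c/(ρ_m − ρ_c)) = Δ, i.e. h = Δ (ρ_m − ρ_c)/ρ_m.
h = 28.6 km × 0.54/3.33 = 4.64 km.

4.64 km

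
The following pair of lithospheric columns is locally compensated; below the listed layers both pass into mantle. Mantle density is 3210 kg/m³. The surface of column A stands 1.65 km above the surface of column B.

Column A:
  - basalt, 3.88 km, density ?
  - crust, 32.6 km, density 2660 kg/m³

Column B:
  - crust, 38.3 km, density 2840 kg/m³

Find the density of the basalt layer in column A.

2810 kg/m³

Take the compensation level at the base of the deeper column (depth z_c below the surface of column A) and equate Σ ρ_i t_i down to z_c; mantle fills any gap and the z_c terms cancel.
Column A: 3.88×ρ + 32.6×2660 + (z_c − 36.48)×3210
Column B: 1.65×0 + 38.3×2840 + (z_c − 1.65 − 38.3)×3210
The z_c×3210 term appears on both sides and cancels. Collect the known terms of each column as K = Σ(ρt)_known − 3210 × (depth of known layers): K_A = 86716 − 3210×36.48 = −30384.8; K_B = 108772 − 3210×(1.65 + 38.3) = −19467.5.
Balance: K_A + 3.88×ρ = K_B, so ρ = (K_B − K_A)/3.88 = 10917.3/3.88 = 2810 kg/m³.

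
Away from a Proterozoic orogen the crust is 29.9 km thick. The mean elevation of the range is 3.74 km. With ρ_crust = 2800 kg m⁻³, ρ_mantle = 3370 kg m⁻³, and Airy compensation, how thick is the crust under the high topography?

Root depth r = h ρ_c / (ρ_m − ρ_c) = 3.74 km × 2800 / 570 = 18.37 km.
Total thickness = T + h + r = 29.9 km + 3.74 km + 18.37 km = 52 km.

52 km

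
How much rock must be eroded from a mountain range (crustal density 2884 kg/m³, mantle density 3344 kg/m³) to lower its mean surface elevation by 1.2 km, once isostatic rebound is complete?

Net drop Δ = e − u = e − e ρ_c/ρ_m = e (ρ_m − ρ_c)/ρ_m.
e = Δ ρ_m/(ρ_m − ρ_c) = 1.2 km × 3344/460 = 8.72 km.

8.72 km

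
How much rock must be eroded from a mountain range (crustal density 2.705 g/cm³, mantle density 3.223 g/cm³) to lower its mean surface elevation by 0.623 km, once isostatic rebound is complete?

Net drop Δ = e − u = e − e ρ_c/ρ_m = e (ρ_m − ρ_c)/ρ_m.
e = Δ ρ_m/(ρ_m − ρ_c) = 0.623 km × 3.223/0.518 = 3.88 km.

3.88 km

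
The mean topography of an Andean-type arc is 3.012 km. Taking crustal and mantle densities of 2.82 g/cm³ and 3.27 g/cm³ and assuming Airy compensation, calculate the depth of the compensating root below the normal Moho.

18.9 km

In Airy isostatic equilibrium: the weight of the topography is balanced by the buoyancy of the root, ρ_c h = (ρ_m − ρ_c) r.
r = h · ρ_c / (ρ_m − ρ_c) = 3.012 km × 2.82 / (3.27 − 2.82) = 18.9 km.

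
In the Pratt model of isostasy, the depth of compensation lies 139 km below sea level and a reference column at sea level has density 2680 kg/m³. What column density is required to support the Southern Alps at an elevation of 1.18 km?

2660 kg/m³

Pratt balance: ρ_ref D = ρ (D + h).
ρ = ρ_ref D/(D + h) = 2680 × 139 km/(139 km + 1.18 km) = 2660 kg/m³.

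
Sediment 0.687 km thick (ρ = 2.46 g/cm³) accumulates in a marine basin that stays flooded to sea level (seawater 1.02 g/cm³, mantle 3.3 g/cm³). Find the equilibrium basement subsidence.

0.434 km

Submarine loading: the sediment displaces seawater, and the subsidence is in turn flooded, so s (ρ_m − ρ_w) = t (ρ_sed − ρ_w).
s = 0.687 km × (2.46 − 1.02) / (3.3 − 1.02) = 0.434 km.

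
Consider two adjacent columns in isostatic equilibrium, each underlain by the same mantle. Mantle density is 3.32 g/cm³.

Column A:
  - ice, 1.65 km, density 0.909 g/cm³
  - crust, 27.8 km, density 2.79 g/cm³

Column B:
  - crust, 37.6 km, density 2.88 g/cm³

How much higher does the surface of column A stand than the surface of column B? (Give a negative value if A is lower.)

For any compensation level in the mantle, the mantle terms cancel and isostasy reduces to e = (Σt_A − Σt_B) − (Σ(ρt)_A − Σ(ρt)_B) / ρ_m.
Σt_A = 29.45 km; Σt_B = 37.6 km; Σ(ρt)_A = 79.06185; Σ(ρt)_B = 108.288 (in km·g/cm³).
e = (29.45 − 37.6) − (79.06185 − 108.288) / 3.32 = 0.653 km.

0.653 km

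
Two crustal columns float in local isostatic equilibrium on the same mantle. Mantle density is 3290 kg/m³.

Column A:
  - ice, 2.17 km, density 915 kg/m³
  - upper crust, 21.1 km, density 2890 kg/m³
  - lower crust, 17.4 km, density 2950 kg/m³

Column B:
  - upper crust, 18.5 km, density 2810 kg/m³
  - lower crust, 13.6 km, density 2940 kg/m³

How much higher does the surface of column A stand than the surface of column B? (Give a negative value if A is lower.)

For any compensation level in the mantle, the mantle terms cancel and isostasy reduces to e = (Σt_A − Σt_B) − (Σ(ρt)_A − Σ(ρt)_B) / ρ_m.
Σt_A = 40.67 km; Σt_B = 32.1 km; Σ(ρt)_A = 114294.55; Σ(ρt)_B = 91969 (in km·kg/m³).
e = (40.67 − 32.1) − (114294.55 − 91969) / 3290 = 1.78 km.

1.78 km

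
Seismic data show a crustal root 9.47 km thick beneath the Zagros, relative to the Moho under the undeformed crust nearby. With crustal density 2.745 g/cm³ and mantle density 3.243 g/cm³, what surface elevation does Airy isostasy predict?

In Airy isostatic equilibrium: ρ_c h = (ρ_m − ρ_c) r.
h = r (ρ_m − ρ_c) / ρ_c = 9.47 km × (3.243 − 2.745) / 2.745 = 1.72 km.

1.72 km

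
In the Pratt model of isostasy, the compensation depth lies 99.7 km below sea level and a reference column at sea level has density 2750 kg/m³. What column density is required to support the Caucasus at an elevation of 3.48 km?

Pratt balance: ρ_ref D = ρ (D + h).
ρ = ρ_ref D/(D + h) = 2750 × 99.7 km/(99.7 km + 3.48 km) = 2660 kg/m³.

2660 kg/m³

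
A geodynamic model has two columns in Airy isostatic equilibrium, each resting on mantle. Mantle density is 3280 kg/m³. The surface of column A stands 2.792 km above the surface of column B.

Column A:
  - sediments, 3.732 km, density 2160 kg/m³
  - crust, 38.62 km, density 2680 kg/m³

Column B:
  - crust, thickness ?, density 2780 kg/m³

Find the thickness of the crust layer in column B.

Take the compensation level at the base of the deeper column (depth z_c below the surface of column A) and equate Σ ρ_i t_i down to z_c; mantle fills any gap and the z_c terms cancel.
Column A: 3.732×2160 + 38.62×2680 + (z_c − 42.352)×3280
Column B: 2.792×0 + x×2780 + (z_c − 2.792 − 0 − x)×3280
The z_c×3280 term appears on both sides and cancels. Collect the known terms of each column as K = Σ(ρt)_known − 3280 × (depth of known layers): K_A = 111562.72 − 3280×42.352 = −27351.84; K_B = 0 − 3280×(2.792 + 0) = −9157.76.
Balance: K_A = K_B − x×(3280 − 2780), so x = (K_B − K_A)/(3280 − 2780) = 18194.1/500 = 36.4 km.

36.4 km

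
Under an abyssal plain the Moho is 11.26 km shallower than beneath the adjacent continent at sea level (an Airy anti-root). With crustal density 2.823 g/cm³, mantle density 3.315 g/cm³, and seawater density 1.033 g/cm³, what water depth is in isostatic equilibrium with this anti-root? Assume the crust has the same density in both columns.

Replacing a thickness d of crust by seawater at the top must be balanced by replacing crust with mantle at the base: d (ρ_c − ρ_w) = a (ρ_m − ρ_c).
d = a (ρ_m − ρ_c)/(ρ_c − ρ_w) = 11.26 km × 0.492/1.79 = 3.09 km.

3.09 km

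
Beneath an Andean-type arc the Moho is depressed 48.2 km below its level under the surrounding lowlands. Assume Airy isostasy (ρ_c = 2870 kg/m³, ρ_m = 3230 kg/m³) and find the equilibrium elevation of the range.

Isostatic balance requires: ρ_c h = (ρ_m − ρ_c) r.
h = r (ρ_m − ρ_c) / ρ_c = 48.2 km × (3230 − 2870) / 2870 = 6.05 km.

6.05 km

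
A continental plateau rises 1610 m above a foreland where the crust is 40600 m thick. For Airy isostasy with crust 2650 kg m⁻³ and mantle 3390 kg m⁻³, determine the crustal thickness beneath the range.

48000 m

Root depth r = h ρ_c / (ρ_m − ρ_c) = 1610 m × 2650 / 740 = 5766 m.
Total thickness = T + h + r = 40600 m + 1610 m + 5766 m = 48000 m.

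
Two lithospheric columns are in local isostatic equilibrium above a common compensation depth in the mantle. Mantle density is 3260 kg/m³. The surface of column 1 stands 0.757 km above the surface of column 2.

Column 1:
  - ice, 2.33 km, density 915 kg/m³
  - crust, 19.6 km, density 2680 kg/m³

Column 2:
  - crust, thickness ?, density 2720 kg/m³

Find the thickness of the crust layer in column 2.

Take the compensation level at the base of the deeper column (depth z_c below the surface of column 1) and equate Σ ρ_i t_i down to z_c; mantle fills any gap and the z_c terms cancel.
Column 1: 2.33×915 + 19.6×2680 + (z_c − 21.93)×3260
Column 2: 0.757×0 + x×2720 + (z_c − 0.757 − 0 − x)×3260
The z_c×3260 term appears on both sides and cancels. Collect the known terms of each column as K = Σ(ρt)_known − 3260 × (depth of known layers): K_1 = 54659.95 − 3260×21.93 = −16831.85; K_2 = 0 − 3260×(0.757 + 0) = −2467.82.
Balance: K_1 = K_2 − x×(3260 − 2720), so x = (K_2 − K_1)/(3260 − 2720) = 14364/540 = 26.6 km.

26.6 km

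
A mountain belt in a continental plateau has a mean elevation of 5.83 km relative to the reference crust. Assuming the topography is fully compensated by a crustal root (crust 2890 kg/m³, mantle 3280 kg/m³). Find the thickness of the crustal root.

43.2 km

By Archimedes' principle applied to the lithosphere: the weight of the topography is balanced by the buoyancy of the root, ρ_c h = (ρ_m − ρ_c) r.
r = h · ρ_c / (ρ_m − ρ_c) = 5.83 km × 2890 / (3280 − 2890) = 43.2 km.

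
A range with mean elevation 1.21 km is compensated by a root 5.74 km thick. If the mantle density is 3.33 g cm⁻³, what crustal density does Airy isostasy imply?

2.75 g cm⁻³

ρ_c h = (ρ_m − ρ_c) r → ρ_c (h + r) = ρ_m r → ρ_c = ρ_m r / (h + r).
ρ_c = 3.33 × 5.74 km / (1.21 km + 5.74 km) = 2.75 g cm⁻³.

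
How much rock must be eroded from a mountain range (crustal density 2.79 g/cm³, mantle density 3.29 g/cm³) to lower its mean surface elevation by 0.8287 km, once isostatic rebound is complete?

5.45 km

Net drop Δ = e − u = e − e ρ_c/ρ_m = e (ρ_m − ρ_c)/ρ_m.
e = Δ ρ_m/(ρ_m − ρ_c) = 0.8287 km × 3.29/0.5 = 5.45 km.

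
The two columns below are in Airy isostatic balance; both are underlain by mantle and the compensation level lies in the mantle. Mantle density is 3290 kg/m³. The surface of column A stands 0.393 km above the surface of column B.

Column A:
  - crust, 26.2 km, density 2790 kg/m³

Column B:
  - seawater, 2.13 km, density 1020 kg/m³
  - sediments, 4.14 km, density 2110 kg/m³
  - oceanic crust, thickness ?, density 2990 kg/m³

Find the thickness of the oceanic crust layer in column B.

6.96 km

Take the compensation level at the base of the deeper column (depth z_c below the surface of column A) and equate Σ ρ_i t_i down to z_c; mantle fills any gap and the z_c terms cancel.
Column A: 26.2×2790 + (z_c − 26.2)×3290
Column B: 0.393×0 + 2.13×1020 + 4.14×2110 + x×2990 + (z_c − 0.393 − 6.27 − x)×3290
The z_c×3290 term appears on both sides and cancels. Collect the known terms of each column as K = Σ(ρt)_known − 3290 × (depth of known layers): K_A = 73098 − 3290×26.2 = −13100; K_B = 10908 − 3290×(0.393 + 6.27) = −11013.27.
Balance: K_A = K_B − x×(3290 − 2990), so x = (K_B − K_A)/(3290 − 2990) = 2086.73/300 = 6.96 km.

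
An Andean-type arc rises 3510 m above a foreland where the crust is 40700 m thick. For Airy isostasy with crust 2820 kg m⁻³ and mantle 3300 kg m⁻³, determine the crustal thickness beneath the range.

Root depth r = h ρ_c / (ρ_m − ρ_c) = 3510 m × 2820 / 480 = 20620 m.
Total thickness = T + h + r = 40700 m + 3510 m + 20620 m = 64800 m.

64800 m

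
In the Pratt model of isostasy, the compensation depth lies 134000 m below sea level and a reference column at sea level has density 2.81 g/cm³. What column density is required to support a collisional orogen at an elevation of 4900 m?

2.71 g/cm³

Pratt balance: ρ_ref D = ρ (D + h).
ρ = ρ_ref D/(D + h) = 2.81 × 134000 m/(134000 m + 4900 m) = 2.71 g/cm³.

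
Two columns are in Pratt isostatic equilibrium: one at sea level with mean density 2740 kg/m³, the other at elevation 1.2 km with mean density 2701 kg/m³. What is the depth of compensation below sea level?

83.1 km

ρ_ref D = ρ (D + h) → D (ρ_ref − ρ) = ρ h.
D = ρ h/(ρ_ref − ρ) = 2701 × 1.2 km/(2740 − 2701) = 83.1 km.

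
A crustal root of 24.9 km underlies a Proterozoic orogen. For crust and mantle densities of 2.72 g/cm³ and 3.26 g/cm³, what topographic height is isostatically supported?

By Archimedes' principle applied to the lithosphere: ρ_c h = (ρ_m − ρ_c) r.
h = r (ρ_m − ρ_c) / ρ_c = 24.9 km × (3.26 − 2.72) / 2.72 = 4.94 km.

4.94 km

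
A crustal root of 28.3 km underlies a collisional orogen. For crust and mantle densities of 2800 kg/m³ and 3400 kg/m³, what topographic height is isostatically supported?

6.06 km

By Archimedes' principle applied to the lithosphere: ρ_c h = (ρ_m − ρ_c) r.
h = r (ρ_m − ρ_c) / ρ_c = 28.3 km × (3400 − 2800) / 2800 = 6.06 km.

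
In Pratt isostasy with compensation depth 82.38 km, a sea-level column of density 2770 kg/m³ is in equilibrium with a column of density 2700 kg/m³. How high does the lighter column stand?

ρ_ref D = ρ (D + h) → h = D (ρ_ref − ρ)/ρ.
h = 82.38 km × (2770 − 2700)/2700 = 2.14 km.

2.14 km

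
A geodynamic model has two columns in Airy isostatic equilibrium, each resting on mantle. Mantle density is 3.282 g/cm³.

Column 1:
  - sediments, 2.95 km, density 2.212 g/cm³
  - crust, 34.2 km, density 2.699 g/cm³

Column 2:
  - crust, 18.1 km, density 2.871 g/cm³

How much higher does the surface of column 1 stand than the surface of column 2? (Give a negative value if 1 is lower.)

For any compensation level in the mantle, the mantle terms cancel and isostasy reduces to e = (Σt_1 − Σt_2) − (Σ(ρt)_1 − Σ(ρt)_2) / ρ_m.
Σt_1 = 37.15 km; Σt_2 = 18.1 km; Σ(ρt)_1 = 98.8312; Σ(ρt)_2 = 51.9651 (in km·g/cm³).
e = (37.15 − 18.1) − (98.8312 − 51.9651) / 3.282 = 4.77 km.

4.77 km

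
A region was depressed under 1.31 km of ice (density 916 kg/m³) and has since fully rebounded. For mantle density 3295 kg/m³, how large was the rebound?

0.364 km

Removing the load lets mantle flow back in; uplift u satisfies ρ_ice t = ρ_m u.
u = t ρ_ice/ρ_m = 1.31 km × 916/3295 = 0.364 km.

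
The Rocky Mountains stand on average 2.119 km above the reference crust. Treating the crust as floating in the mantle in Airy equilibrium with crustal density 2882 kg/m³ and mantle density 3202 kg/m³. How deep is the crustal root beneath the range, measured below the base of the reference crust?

Balancing pressure at the compensation depth: the weight of the topography is balanced by the buoyancy of the root, ρ_c h = (ρ_m − ρ_c) r.
r = h · ρ_c / (ρ_m − ρ_c) = 2.119 km × 2882 / (3202 − 2882) = 19.1 km.

19.1 km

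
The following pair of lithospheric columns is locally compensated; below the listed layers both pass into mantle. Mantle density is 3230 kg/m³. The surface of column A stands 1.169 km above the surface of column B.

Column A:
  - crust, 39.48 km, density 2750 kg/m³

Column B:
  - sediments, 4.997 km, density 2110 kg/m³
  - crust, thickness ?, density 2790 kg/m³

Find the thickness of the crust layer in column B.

Take the compensation level at the base of the deeper column (depth z_c below the surface of column A) and equate Σ ρ_i t_i down to z_c; mantle fills any gap and the z_c terms cancel.
Column A: 39.48×2750 + (z_c − 39.48)×3230
Column B: 1.169×0 + 4.997×2110 + x×2790 + (z_c − 1.169 − 4.997 − x)×3230
The z_c×3230 term appears on both sides and cancels. Collect the known terms of each column as K = Σ(ρt)_known − 3230 × (depth of known layers): K_A = 108570 − 3230×39.48 = −18950.4; K_B = 10543.67 − 3230×(1.169 + 4.997) = −9372.51.
Balance: K_A = K_B − x×(3230 − 2790), so x = (K_B − K_A)/(3230 − 2790) = 9577.89/440 = 21.8 km.

21.8 km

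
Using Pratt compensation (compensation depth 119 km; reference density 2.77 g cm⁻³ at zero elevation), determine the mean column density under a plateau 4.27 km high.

Pratt balance: ρ_ref D = ρ (D + h).
ρ = ρ_ref D/(D + h) = 2.77 × 119 km/(119 km + 4.27 km) = 2.67 g cm⁻³.

2.67 g cm⁻³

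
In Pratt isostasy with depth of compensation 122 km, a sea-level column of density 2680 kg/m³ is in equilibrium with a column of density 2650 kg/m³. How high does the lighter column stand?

ρ_ref D = ρ (D + h) → h = D (ρ_ref − ρ)/ρ.
h = 122 km × (2680 − 2650)/2650 = 1.38 km.

1.38 km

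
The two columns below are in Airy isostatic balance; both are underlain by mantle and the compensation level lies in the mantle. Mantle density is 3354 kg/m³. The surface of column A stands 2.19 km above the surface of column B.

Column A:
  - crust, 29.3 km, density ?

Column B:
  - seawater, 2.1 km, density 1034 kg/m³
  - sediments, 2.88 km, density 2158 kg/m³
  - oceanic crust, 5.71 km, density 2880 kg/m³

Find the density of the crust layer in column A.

Take the compensation level at the base of the deeper column (depth z_c below the surface of column A) and equate Σ ρ_i t_i down to z_c; mantle fills any gap and the z_c terms cancel.
Column A: 29.3×ρ + (z_c − 29.3)×3354
Column B: 2.19×0 + 2.1×1034 + 2.88×2158 + 5.71×2880 + (z_c − 2.19 − 10.69)×3354
The z_c×3354 term appears on both sides and cancels. Collect the known terms of each column as K = Σ(ρt)_known − 3354 × (depth of known layers): K_A = 0 − 3354×29.3 = −98272.2; K_B = 24831.24 − 3354×(2.19 + 10.69) = −18368.28.
Balance: K_A + 29.3×ρ = K_B, so ρ = (K_B − K_A)/29.3 = 79903.9/29.3 = 2730 kg/m³.

2730 kg/m³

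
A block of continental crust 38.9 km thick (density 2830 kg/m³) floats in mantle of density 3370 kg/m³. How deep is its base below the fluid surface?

32.7 km

Draft d = t ρ_obj/ρ_fluid = 38.9 km × 2830/3370 = 32.7 km.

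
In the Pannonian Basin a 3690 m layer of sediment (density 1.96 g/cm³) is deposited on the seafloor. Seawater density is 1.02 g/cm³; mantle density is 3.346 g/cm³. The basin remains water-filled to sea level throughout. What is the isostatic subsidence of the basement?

1490 m

Submarine loading: the sediment displaces seawater, and the subsidence is in turn flooded, so s (ρ_m − ρ_w) = t (ρ_sed − ρ_w).
s = 3690 m × (1.96 − 1.02) / (3.346 − 1.02) = 1490 m.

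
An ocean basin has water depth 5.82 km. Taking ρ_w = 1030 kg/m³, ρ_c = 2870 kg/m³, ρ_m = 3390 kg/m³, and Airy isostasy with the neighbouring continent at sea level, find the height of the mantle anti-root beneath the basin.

20.6 km

For local isostatic compensation: replacing crust with seawater at the top is compensated by replacing crust with mantle at the base: d (ρ_c − ρ_w) = a (ρ_m − ρ_c).
a = d (ρ_c − ρ_w)/(ρ_m − ρ_c) = 5.82 km × 1840/520 = 20.6 km.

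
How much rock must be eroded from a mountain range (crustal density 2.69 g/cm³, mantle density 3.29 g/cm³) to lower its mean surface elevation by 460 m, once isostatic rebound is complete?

Net drop Δ = e − u = e − e ρ_c/ρ_m = e (ρ_m − ρ_c)/ρ_m.
e = Δ ρ_m/(ρ_m − ρ_c) = 460 m × 3.29/0.6 = 2520 m.

2520 m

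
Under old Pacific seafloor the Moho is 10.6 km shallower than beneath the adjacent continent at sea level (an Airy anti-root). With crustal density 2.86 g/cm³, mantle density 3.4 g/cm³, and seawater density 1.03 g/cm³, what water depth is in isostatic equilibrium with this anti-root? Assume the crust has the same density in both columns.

3.13 km

Replacing a thickness d of crust by seawater at the top must be balanced by replacing crust with mantle at the base: d (ρ_c − ρ_w) = a (ρ_m − ρ_c).
d = a (ρ_m − ρ_c)/(ρ_c − ρ_w) = 10.6 km × 0.54/1.83 = 3.13 km.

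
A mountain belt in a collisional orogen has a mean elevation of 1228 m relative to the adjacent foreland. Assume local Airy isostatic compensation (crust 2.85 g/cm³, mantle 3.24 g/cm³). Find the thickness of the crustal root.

In Airy isostatic equilibrium: the weight of the topography is balanced by the buoyancy of the root, ρ_c h = (ρ_m − ρ_c) r.
r = h · ρ_c / (ρ_m − ρ_c) = 1228 m × 2.85 / (3.24 − 2.85) = 8970 m.

8970 m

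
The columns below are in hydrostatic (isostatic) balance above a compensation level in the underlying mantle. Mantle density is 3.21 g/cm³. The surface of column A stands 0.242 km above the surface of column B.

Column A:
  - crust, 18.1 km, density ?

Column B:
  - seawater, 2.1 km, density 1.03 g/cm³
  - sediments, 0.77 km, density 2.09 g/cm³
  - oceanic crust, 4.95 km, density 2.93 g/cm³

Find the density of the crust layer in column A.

Take the compensation level at the base of the deeper column (depth z_c below the surface of column A) and equate Σ ρ_i t_i down to z_c; mantle fills any gap and the z_c terms cancel.
Column A: 18.1×ρ + (z_c − 18.1)×3.21
Column B: 0.242×0 + 2.1×1.03 + 0.77×2.09 + 4.95×2.93 + (z_c − 0.242 − 7.82)×3.21
The z_c×3.21 term appears on both sides and cancels. Collect the known terms of each column as K = Σ(ρt)_known − 3.21 × (depth of known layers): K_A = 0 − 3.21×18.1 = −58.101; K_B = 18.2758 − 3.21×(0.242 + 7.82) = −7.60322.
Balance: K_A + 18.1×ρ = K_B, so ρ = (K_B − K_A)/18.1 = 50.4978/18.1 = 2.79 g/cm³.

2.79 g/cm³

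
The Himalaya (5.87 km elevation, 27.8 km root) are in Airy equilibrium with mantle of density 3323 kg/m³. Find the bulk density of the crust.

ρ_c h = (ρ_m − ρ_c) r → ρ_c (h + r) = ρ_m r → ρ_c = ρ_m r / (h + r).
ρ_c = 3323 × 27.8 km / (5.87 km + 27.8 km) = 2740 kg/m³.

2740 kg/m³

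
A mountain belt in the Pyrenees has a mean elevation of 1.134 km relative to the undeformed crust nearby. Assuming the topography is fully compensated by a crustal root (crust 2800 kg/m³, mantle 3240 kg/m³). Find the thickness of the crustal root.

7.22 km

Balancing pressure at the compensation depth: the weight of the topography is balanced by the buoyancy of the root, ρ_c h = (ρ_m − ρ_c) r.
r = h · ρ_c / (ρ_m − ρ_c) = 1.134 km × 2800 / (3240 − 2800) = 7.22 km.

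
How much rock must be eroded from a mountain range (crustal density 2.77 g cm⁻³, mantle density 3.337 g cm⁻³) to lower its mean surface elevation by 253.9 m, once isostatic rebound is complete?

Net drop Δ = e − u = e − e ρ_c/ρ_m = e (ρ_m − ρ_c)/ρ_m.
e = Δ ρ_m/(ρ_m − ρ_c) = 253.9 m × 3.337/0.567 = 1490 m.

1490 m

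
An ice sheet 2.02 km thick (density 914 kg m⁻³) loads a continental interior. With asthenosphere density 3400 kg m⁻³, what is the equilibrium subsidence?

For local isostatic compensation: the ice load ρ_ice t is balanced by mantle displaced below, ρ_m s.
s = t ρ_ice / ρ_m = 2.02 km × 914/3400 = 0.543 km.

0.543 km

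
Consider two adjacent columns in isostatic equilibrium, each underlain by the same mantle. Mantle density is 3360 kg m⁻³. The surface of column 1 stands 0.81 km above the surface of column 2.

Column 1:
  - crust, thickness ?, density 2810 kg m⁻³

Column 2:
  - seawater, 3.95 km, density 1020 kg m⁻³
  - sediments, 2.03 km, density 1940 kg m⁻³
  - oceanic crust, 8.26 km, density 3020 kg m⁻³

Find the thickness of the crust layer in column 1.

Take the compensation level at the base of the deeper column (depth z_c below the surface of column 1) and equate Σ ρ_i t_i down to z_c; mantle fills any gap and the z_c terms cancel.
Column 1: x×2810 + (z_c − 0 − x)×3360
Column 2: 0.81×0 + 3.95×1020 + 2.03×1940 + 8.26×3020 + (z_c − 0.81 − 14.24)×3360
The z_c×3360 term appears on both sides and cancels. Collect the known terms of each column as K = Σ(ρt)_known − 3360 × (depth of known layers): K_1 = 0 − 3360×0 = 0; K_2 = 32912.4 − 3360×(0.81 + 14.24) = −17655.6.
Balance: K_1 − x×(3360 − 2810) = K_2, so x = (K_1 − K_2)/(3360 − 2810) = 17655.6/550 = 32.1 km.

32.1 km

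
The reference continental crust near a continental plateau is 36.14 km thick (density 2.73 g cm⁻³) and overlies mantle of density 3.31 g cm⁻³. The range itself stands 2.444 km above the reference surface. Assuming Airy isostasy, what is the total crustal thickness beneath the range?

50.1 km

Root depth r = h ρ_c / (ρ_m − ρ_c) = 2.444 km × 2.73 / 0.58 = 11.5 km.
Total thickness = T + h + r = 36.14 km + 2.444 km + 11.5 km = 50.1 km.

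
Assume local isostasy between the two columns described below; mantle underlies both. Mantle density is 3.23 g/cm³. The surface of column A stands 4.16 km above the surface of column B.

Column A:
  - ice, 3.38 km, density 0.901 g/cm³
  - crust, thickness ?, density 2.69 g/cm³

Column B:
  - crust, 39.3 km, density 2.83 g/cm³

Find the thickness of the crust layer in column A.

39.4 km

Take the compensation level at the base of the deeper column (depth z_c below the surface of column A) and equate Σ ρ_i t_i down to z_c; mantle fills any gap and the z_c terms cancel.
Column A: 3.38×0.901 + x×2.69 + (z_c − 3.38 − x)×3.23
Column B: 4.16×0 + 39.3×2.83 + (z_c − 4.16 − 39.3)×3.23
The z_c×3.23 term appears on both sides and cancels. Collect the known terms of each column as K = Σ(ρt)_known − 3.23 × (depth of known layers): K_A = 3.04538 − 3.23×3.38 = −7.87202; K_B = 111.219 − 3.23×(4.16 + 39.3) = −29.1568.
Balance: K_A − x×(3.23 − 2.69) = K_B, so x = (K_A − K_B)/(3.23 − 2.69) = 21.2848/0.54 = 39.4 km.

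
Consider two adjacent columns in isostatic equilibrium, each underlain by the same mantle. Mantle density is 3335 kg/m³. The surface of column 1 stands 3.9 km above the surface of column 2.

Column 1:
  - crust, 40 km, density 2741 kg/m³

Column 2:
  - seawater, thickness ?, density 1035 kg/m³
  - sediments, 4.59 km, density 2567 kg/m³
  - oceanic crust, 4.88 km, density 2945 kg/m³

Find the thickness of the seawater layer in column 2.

Take the compensation level at the base of the deeper column (depth z_c below the surface of column 1) and equate Σ ρ_i t_i down to z_c; mantle fills any gap and the z_c terms cancel.
Column 1: 40×2741 + (z_c − 40)×3335
Column 2: 3.9×0 + x×1035 + 4.59×2567 + 4.88×2945 + (z_c − 3.9 − 9.47 − x)×3335
The z_c×3335 term appears on both sides and cancels. Collect the known terms of each column as K = Σ(ρt)_known − 3335 × (depth of known layers): K_1 = 109640 − 3335×40 = −23760; K_2 = 26154.13 − 3335×(3.9 + 9.47) = −18434.82.
Balance: K_1 = K_2 − x×(3335 − 1035), so x = (K_2 − K_1)/(3335 − 1035) = 5325.18/2300 = 2.32 km.

2.32 km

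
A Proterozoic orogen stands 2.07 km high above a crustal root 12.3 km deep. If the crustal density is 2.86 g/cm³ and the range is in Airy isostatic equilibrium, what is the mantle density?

Airy balance: ρ_c h = (ρ_m − ρ_c) r → ρ_m = ρ_c (1 + h/r).
ρ_m = 2.86 × (1 + 2.07 km/12.3 km) = 3.34 g/cm³.

3.34 g/cm³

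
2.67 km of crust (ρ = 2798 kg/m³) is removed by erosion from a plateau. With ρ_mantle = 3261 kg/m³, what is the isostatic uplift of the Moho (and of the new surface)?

Unloading: uplift u = e ρ_c/ρ_m = 2.67 km × 2798/3261 = 2.29 km.

2.29 km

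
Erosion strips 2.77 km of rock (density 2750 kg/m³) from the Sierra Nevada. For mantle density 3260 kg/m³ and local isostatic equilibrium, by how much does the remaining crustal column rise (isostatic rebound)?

Unloading: uplift u = e ρ_c/ρ_m = 2.77 km × 2750/3260 = 2.34 km.

2.34 km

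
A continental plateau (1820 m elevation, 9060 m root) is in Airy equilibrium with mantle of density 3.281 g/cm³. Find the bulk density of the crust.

2.73 g/cm³

ρ_c h = (ρ_m − ρ_c) r → ρ_c (h + r) = ρ_m r → ρ_c = ρ_m r / (h + r).
ρ_c = 3.281 × 9060 m / (1820 m + 9060 m) = 2.73 g/cm³.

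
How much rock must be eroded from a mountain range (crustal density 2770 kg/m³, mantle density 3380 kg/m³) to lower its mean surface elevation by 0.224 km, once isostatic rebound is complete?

Net drop Δ = e − u = e − e ρ_c/ρ_m = e (ρ_m − ρ_c)/ρ_m.
e = Δ ρ_m/(ρ_m − ρ_c) = 0.224 km × 3380/610 = 1.24 km.

1.24 km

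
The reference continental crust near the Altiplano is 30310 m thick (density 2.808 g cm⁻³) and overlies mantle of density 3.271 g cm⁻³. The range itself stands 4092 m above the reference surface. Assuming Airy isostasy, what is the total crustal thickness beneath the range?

Root depth r = h ρ_c / (ρ_m − ρ_c) = 4092 m × 2.808 / 0.463 = 24820 m.
Total thickness = T + h + r = 30310 m + 4092 m + 24820 m = 59200 m.

59200 m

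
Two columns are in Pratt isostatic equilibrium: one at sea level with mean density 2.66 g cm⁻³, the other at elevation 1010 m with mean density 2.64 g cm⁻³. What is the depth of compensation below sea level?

133000 m

ρ_ref D = ρ (D + h) → D (ρ_ref − ρ) = ρ h.
D = ρ h/(ρ_ref − ρ) = 2.64 × 1010 m/(2.66 − 2.64) = 133000 m.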